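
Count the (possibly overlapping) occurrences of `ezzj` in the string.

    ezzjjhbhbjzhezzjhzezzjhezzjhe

4

Sliding a length-4 window over the 29 characters (26 positions):
  position 1–4: ezzj
  position 13–16: ezzj
  position 19–22: ezzj
  position 24–27: ezzj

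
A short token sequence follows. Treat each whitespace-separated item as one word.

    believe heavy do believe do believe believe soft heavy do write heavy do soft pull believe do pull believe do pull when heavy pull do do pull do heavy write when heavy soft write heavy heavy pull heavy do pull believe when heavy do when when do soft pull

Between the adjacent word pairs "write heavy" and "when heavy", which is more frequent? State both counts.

"write heavy": 2 occurrences
"when heavy": 3 occurrences

"when heavy" (3 vs 2)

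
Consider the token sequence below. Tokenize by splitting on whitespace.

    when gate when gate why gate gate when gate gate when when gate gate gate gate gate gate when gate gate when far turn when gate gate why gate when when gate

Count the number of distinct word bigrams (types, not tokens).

9

32 tokens → 31 bigram windows in total.
Repeated bigrams (each contributes count−1 duplicates):
  gate gate: 9
  when gate: 7
  gate when: 6
  gate why: 2
  when when: 2
  why gate: 2
22 duplicate windows → 31 − 22 = 9 distinct.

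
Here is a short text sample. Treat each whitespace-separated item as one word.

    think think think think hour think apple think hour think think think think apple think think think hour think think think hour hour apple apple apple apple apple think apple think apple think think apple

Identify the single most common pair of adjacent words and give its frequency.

"think think", 11 times

Bigram frequencies (highest first):
  think think: 11
  think apple: 5
  apple think: 5
  think hour: 4
  apple apple: 4
  hour think: 3
  … (2 more, each ≤ 1)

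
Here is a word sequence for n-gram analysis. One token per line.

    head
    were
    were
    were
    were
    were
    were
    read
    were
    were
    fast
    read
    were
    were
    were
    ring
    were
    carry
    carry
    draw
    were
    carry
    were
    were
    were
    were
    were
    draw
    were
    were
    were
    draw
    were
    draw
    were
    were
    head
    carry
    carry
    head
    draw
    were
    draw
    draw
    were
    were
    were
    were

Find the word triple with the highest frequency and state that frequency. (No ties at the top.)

"were were were", 11 times

Trigram frequencies (highest first):
  were were were: 11
  were draw were: 3
  draw were were: 3
  read were were: 2
  were were draw: 2
  draw were draw: 2
  … (23 more, each ≤ 1)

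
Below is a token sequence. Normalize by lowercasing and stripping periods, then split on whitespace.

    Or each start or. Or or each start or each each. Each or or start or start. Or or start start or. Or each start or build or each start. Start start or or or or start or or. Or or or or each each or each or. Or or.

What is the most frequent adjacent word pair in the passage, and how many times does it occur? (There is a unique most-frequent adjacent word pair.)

"or or", 15 times

Bigram frequencies (highest first):
  or or: 15
  start or: 8
  or each: 7
  each start: 4
  or start: 4
  each each: 3
  … (4 more, each ≤ 3)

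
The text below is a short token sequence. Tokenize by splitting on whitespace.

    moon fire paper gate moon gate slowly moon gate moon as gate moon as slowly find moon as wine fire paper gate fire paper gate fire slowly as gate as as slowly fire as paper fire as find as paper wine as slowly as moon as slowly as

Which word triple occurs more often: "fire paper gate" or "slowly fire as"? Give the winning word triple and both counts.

"fire paper gate" (3 vs 1)

"fire paper gate": 3 occurrences
"slowly fire as": 1 occurrence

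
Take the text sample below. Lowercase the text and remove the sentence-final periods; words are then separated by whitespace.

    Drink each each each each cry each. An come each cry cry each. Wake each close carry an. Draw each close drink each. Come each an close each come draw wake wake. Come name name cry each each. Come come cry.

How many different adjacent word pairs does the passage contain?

41 tokens → 40 bigram windows in total.
Repeated bigrams (each contributes count−1 duplicates):
  each each: 4
  cry each: 3
  each come: 3
  come each: 2
  drink each: 2
  each an: 2
  each close: 2
  each cry: 2
12 duplicate windows → 40 − 12 = 28 distinct.

28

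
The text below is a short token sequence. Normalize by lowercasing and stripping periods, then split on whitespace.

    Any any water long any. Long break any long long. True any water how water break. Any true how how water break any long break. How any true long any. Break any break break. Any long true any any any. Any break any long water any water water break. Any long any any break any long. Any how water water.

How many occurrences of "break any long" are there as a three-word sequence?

Scanning the 58 overlapping trigram windows for "break any long":
  position 7–9: break any long
  position 22–24: break any long
  position 34–36: break any long
  position 42–44: break any long
  position 49–51: break any long
  position 54–56: break any long

6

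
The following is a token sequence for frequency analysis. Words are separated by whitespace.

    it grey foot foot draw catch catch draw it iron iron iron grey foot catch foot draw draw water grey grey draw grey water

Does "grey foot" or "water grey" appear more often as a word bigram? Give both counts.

"grey foot": 2 occurrences
"water grey": 1 occurrence

"grey foot" (2 vs 1)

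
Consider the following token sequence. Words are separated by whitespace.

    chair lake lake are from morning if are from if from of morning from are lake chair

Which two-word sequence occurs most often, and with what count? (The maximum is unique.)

Bigram frequencies (highest first):
  are from: 2
  chair lake: 1
  lake lake: 1
  lake are: 1
  from morning: 1
  morning if: 1
  … (9 more, each ≤ 1)

"are from", 2 times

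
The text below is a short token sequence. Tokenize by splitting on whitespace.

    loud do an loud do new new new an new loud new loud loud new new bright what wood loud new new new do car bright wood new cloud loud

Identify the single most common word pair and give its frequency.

"new new", 5 times

Bigram frequencies (highest first):
  new new: 5
  loud new: 3
  loud do: 2
  new loud: 2
  do an: 1
  an loud: 1
  … (15 more, each ≤ 1)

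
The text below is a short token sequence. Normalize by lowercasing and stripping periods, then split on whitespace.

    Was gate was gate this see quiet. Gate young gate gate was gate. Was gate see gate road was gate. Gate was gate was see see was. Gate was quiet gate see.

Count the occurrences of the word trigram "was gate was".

4

Scanning the 30 overlapping trigram windows for "was gate was":
  position 1–3: was gate was
  position 12–14: was gate was
  position 22–24: was gate was
  position 27–29: was gate was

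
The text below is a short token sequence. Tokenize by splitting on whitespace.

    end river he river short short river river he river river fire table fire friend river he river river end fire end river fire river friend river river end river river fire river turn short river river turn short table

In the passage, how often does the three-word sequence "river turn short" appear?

2

Scanning the 38 overlapping trigram windows for "river turn short":
  position 33–35: river turn short
  position 37–39: river turn short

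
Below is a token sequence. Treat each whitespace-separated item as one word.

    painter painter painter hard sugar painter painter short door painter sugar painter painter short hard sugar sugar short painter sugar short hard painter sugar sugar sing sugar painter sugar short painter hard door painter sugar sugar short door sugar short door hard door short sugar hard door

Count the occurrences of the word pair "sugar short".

5

Scanning the 46 overlapping bigram windows for "sugar short":
  position 17–18: sugar short
  position 20–21: sugar short
  position 29–30: sugar short
  position 36–37: sugar short
  position 39–40: sugar short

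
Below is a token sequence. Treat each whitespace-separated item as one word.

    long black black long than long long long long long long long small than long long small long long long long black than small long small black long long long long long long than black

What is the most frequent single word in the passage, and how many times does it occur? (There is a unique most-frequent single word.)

"long", 22 times

Unigram frequencies (highest first):
  long: 22
  black: 5
  than: 4
  small: 4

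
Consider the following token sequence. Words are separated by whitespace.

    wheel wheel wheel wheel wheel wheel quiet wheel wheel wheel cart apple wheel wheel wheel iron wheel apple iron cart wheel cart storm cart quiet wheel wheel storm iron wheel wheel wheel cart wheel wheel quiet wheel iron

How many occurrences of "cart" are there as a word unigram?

Scanning the 38 tokens for "cart":
  position 11: cart
  position 20: cart
  position 22: cart
  position 24: cart
  position 33: cart

5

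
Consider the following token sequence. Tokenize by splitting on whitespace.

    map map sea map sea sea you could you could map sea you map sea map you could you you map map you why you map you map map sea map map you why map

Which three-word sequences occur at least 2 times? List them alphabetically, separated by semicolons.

map map sea; map map you; map sea map; map you why; you could you; you map map

Trigram counts meeting the condition (at least 2 times):
  map map sea: 2
  map map you: 2
  map sea map: 3
  map you why: 2
  you could you: 2
  you map map: 2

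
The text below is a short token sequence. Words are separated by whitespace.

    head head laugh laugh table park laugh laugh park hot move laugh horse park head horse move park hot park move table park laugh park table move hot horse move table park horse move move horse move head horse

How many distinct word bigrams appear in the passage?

27

39 tokens → 38 bigram windows in total.
Repeated bigrams (each contributes count−1 duplicates):
  horse move: 4
  table park: 3
  head horse: 2
  laugh laugh: 2
  laugh park: 2
  move table: 2
  park hot: 2
  park laugh: 2
11 duplicate windows → 38 − 11 = 27 distinct.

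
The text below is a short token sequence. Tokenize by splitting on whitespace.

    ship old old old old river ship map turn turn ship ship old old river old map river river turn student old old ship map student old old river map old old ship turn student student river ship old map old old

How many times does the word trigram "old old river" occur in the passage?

Scanning the 40 overlapping trigram windows for "old old river":
  position 4–6: old old river
  position 13–15: old old river
  position 27–29: old old river

3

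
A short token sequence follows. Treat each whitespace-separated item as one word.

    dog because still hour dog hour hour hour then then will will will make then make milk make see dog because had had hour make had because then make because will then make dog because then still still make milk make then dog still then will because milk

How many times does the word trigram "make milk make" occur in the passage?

Scanning the 46 overlapping trigram windows for "make milk make":
  position 16–18: make milk make
  position 39–41: make milk make

2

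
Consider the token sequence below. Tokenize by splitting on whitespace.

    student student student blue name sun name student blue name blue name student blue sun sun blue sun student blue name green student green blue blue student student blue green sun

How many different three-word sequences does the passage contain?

25

31 tokens → 29 trigram windows in total.
Repeated trigrams (each contributes count−1 duplicates):
  student blue name: 3
  name student blue: 2
  student student blue: 2
4 duplicate windows → 29 − 4 = 25 distinct.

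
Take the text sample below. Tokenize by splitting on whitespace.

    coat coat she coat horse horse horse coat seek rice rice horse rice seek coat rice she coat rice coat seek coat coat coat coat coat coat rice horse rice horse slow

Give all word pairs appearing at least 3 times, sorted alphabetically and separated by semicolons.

Bigram counts meeting the condition (at least 3 times):
  coat coat: 6
  coat rice: 3
  rice horse: 3

coat coat; coat rice; rice horse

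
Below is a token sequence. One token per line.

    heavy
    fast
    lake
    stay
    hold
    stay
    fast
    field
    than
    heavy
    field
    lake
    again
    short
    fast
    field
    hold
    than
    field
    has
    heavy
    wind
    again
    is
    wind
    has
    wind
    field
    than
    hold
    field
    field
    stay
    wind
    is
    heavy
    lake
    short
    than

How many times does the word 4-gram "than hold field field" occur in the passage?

1

Scanning the 36 overlapping 4-gram windows for "than hold field field":
  position 29–32: than hold field field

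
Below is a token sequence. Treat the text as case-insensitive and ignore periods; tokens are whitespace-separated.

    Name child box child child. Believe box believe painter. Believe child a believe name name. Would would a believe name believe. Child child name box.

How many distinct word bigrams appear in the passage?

20

25 tokens → 24 bigram windows in total.
Repeated bigrams (each contributes count−1 duplicates):
  a believe: 2
  believe child: 2
  believe name: 2
  child child: 2
4 duplicate windows → 24 − 4 = 20 distinct.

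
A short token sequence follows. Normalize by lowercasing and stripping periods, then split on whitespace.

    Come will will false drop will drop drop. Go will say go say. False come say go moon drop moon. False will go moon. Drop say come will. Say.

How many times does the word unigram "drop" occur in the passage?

Scanning the 29 tokens for "drop":
  position 5: drop
  position 7: drop
  position 8: drop
  position 19: drop
  position 25: drop

5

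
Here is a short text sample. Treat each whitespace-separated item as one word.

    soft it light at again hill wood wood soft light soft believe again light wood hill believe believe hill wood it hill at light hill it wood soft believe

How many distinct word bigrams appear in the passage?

29 tokens → 28 bigram windows in total.
Repeated bigrams (each contributes count−1 duplicates):
  hill wood: 2
  soft believe: 2
  wood soft: 2
3 duplicate windows → 28 − 3 = 25 distinct.

25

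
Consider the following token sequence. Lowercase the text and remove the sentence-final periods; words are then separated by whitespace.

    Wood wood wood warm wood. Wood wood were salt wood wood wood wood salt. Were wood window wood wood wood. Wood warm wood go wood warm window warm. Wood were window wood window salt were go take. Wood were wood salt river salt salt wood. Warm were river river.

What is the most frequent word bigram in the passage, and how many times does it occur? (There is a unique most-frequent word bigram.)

Bigram frequencies (highest first):
  wood wood: 10
  wood warm: 4
  warm wood: 3
  wood were: 3
  salt wood: 2
  wood salt: 2
  … (20 more, each ≤ 2)

"wood wood", 10 times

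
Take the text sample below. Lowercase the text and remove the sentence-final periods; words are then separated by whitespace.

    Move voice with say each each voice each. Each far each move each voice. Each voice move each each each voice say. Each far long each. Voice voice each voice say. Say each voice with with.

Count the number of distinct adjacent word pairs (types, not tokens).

36 tokens → 35 bigram windows in total.
Repeated bigrams (each contributes count−1 duplicates):
  each voice: 7
  each each: 4
  say each: 3
  voice each: 3
  each far: 2
  move each: 2
  voice say: 2
  voice with: 2
17 duplicate windows → 35 − 17 = 18 distinct.

18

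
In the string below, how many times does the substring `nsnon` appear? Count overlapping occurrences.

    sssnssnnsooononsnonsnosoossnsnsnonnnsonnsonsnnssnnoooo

Sliding a length-5 window over the 54 characters (50 positions):
  position 15–19: nsnon
  position 30–34: nsnon

2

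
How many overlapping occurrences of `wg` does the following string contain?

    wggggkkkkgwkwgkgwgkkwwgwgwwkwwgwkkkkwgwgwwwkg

8

Sliding a length-2 window over the 45 characters (44 positions):
  position 1–2: wg
  position 13–14: wg
  position 17–18: wg
  position 22–23: wg
  position 24–25: wg
  position 30–31: wg
  position 37–38: wg
  position 39–40: wg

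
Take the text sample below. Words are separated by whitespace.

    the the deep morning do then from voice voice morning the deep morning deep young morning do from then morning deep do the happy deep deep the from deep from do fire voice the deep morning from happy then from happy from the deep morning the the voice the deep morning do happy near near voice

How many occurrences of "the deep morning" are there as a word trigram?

5

Scanning the 54 overlapping trigram windows for "the deep morning":
  position 2–4: the deep morning
  position 11–13: the deep morning
  position 34–36: the deep morning
  position 43–45: the deep morning
  position 49–51: the deep morning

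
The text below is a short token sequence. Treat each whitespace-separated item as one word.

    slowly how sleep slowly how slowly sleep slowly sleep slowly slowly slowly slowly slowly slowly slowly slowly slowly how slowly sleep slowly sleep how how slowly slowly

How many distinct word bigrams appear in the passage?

8

27 tokens → 26 bigram windows in total.
Repeated bigrams (each contributes count−1 duplicates):
  slowly slowly: 9
  sleep slowly: 4
  slowly sleep: 4
  how slowly: 3
  slowly how: 3
18 duplicate windows → 26 − 18 = 8 distinct.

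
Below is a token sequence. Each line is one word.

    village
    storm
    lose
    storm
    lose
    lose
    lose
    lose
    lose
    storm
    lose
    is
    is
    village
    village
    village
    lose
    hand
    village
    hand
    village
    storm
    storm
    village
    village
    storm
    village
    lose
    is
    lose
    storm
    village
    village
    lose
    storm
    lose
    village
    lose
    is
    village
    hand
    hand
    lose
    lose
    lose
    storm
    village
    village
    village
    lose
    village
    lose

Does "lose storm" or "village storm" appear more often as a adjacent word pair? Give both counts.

"lose storm" (5 vs 3)

"lose storm": 5 occurrences
"village storm": 3 occurrences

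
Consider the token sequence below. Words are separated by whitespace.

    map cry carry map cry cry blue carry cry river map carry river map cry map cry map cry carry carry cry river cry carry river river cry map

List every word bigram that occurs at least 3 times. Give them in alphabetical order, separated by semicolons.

Bigram counts meeting the condition (at least 3 times):
  cry carry: 3
  cry map: 3
  map cry: 5

cry carry; cry map; map cry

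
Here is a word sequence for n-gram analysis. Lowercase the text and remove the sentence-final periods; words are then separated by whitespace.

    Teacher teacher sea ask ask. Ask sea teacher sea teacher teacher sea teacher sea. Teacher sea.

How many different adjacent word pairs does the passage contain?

6

16 tokens → 15 bigram windows in total.
Repeated bigrams (each contributes count−1 duplicates):
  teacher sea: 5
  sea teacher: 4
  ask ask: 2
  teacher teacher: 2
9 duplicate windows → 15 − 9 = 6 distinct.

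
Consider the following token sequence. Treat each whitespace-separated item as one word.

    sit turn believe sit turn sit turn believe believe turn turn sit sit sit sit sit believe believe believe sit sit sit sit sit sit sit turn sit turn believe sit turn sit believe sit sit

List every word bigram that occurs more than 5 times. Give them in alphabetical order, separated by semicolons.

sit sit; sit turn

Bigram counts meeting the condition (more than 5 times):
  sit sit: 11
  sit turn: 6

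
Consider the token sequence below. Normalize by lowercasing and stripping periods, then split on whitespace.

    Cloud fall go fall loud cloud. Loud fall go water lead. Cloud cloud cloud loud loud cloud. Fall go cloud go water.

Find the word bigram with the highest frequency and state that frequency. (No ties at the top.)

"fall go", 3 times

Bigram frequencies (highest first):
  fall go: 3
  cloud fall: 2
  loud cloud: 2
  cloud loud: 2
  go water: 2
  cloud cloud: 2
  … (8 more, each ≤ 1)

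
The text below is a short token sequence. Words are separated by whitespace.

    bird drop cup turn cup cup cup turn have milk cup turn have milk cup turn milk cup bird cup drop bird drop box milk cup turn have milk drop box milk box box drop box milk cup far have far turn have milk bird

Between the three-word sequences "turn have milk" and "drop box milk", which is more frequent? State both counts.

"turn have milk" (4 vs 3)

"turn have milk": 4 occurrences
"drop box milk": 3 occurrences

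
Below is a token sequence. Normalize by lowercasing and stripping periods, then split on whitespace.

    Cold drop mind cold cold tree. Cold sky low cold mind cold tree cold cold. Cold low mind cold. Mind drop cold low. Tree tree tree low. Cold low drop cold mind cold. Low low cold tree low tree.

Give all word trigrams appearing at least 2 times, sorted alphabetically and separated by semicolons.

cold mind cold; cold tree cold

Trigram counts meeting the condition (at least 2 times):
  cold mind cold: 2
  cold tree cold: 2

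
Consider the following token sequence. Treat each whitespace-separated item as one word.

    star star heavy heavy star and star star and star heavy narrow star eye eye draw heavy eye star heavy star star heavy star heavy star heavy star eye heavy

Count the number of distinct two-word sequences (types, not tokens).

30 tokens → 29 bigram windows in total.
Repeated bigrams (each contributes count−1 duplicates):
  star heavy: 6
  heavy star: 5
  star star: 3
  and star: 2
  star and: 2
  star eye: 2
14 duplicate windows → 29 − 14 = 15 distinct.

15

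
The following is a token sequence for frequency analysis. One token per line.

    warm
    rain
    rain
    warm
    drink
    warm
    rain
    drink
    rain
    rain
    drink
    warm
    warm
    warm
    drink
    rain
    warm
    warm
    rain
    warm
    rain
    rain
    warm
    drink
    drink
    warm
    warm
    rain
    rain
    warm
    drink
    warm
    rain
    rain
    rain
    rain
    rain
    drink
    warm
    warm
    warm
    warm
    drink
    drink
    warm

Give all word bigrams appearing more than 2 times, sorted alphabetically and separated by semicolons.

Bigram counts meeting the condition (more than 2 times):
  drink warm: 6
  rain drink: 3
  rain rain: 8
  rain warm: 5
  warm drink: 5
  warm rain: 6
  warm warm: 7

drink warm; rain drink; rain rain; rain warm; warm drink; warm rain; warm warm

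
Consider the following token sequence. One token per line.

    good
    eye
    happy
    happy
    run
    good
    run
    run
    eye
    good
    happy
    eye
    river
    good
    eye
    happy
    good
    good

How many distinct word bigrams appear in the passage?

15

18 tokens → 17 bigram windows in total.
Repeated bigrams (each contributes count−1 duplicates):
  eye happy: 2
  good eye: 2
2 duplicate windows → 17 − 2 = 15 distinct.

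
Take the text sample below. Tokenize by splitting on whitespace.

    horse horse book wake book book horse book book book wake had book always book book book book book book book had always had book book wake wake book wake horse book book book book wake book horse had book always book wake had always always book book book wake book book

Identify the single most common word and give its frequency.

"book", 29 times

Unigram frequencies (highest first):
  book: 29
  wake: 8
  horse: 5
  had: 5
  always: 5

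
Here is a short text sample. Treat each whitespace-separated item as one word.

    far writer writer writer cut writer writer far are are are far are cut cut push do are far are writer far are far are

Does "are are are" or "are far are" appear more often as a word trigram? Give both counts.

"are far are" (3 vs 1)

"are are are": 1 occurrence
"are far are": 3 occurrences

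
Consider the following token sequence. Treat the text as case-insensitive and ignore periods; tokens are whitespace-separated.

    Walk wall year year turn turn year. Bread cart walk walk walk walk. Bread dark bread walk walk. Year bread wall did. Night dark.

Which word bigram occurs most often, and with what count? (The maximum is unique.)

"walk walk", 4 times

Bigram frequencies (highest first):
  walk walk: 4
  year bread: 2
  walk wall: 1
  wall year: 1
  year year: 1
  year turn: 1
  … (13 more, each ≤ 1)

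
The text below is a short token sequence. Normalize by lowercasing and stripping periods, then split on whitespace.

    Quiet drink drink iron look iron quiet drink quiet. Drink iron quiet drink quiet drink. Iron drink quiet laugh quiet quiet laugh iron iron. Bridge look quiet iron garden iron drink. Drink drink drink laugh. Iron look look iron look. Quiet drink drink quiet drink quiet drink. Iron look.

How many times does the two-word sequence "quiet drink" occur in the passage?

Scanning the 48 overlapping bigram windows for "quiet drink":
  position 1–2: quiet drink
  position 7–8: quiet drink
  position 9–10: quiet drink
  position 12–13: quiet drink
  position 14–15: quiet drink
  position 41–42: quiet drink
  position 44–45: quiet drink
  position 46–47: quiet drink

8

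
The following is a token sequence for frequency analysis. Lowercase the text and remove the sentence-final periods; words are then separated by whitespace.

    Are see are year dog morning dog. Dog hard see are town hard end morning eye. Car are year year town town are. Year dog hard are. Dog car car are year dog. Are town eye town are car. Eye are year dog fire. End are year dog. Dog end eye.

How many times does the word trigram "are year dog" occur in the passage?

Scanning the 49 overlapping trigram windows for "are year dog":
  position 3–5: are year dog
  position 23–25: are year dog
  position 31–33: are year dog
  position 41–43: are year dog
  position 46–48: are year dog

5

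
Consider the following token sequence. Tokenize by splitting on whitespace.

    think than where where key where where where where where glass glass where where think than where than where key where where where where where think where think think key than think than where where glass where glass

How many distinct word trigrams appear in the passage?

38 tokens → 36 trigram windows in total.
Repeated trigrams (each contributes count−1 duplicates):
  where where where: 6
  think than where: 3
  key where where: 2
  than where where: 2
  where key where: 2
  where where glass: 2
  where where think: 2
12 duplicate windows → 36 − 12 = 24 distinct.

24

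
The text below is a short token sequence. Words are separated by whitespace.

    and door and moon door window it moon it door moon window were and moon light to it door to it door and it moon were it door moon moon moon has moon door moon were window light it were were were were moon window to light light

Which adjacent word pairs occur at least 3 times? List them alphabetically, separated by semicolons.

Bigram counts meeting the condition (at least 3 times):
  door moon: 3
  it door: 4
  were were: 3

door moon; it door; were were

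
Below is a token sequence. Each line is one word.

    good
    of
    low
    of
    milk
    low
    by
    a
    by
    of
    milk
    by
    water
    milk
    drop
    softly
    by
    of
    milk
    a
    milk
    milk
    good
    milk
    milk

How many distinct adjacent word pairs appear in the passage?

20

25 tokens → 24 bigram windows in total.
Repeated bigrams (each contributes count−1 duplicates):
  of milk: 3
  by of: 2
  milk milk: 2
4 duplicate windows → 24 − 4 = 20 distinct.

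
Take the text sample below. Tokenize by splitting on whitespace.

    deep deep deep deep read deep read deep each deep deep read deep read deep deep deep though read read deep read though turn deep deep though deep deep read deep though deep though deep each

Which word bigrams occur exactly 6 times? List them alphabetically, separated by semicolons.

deep read; read deep

Bigram counts meeting the condition (exactly 6 times):
  deep read: 6
  read deep: 6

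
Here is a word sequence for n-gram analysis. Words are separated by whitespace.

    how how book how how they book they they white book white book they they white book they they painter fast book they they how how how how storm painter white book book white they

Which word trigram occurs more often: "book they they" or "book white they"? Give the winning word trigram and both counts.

"book they they": 4 occurrences
"book white they": 1 occurrence

"book they they" (4 vs 1)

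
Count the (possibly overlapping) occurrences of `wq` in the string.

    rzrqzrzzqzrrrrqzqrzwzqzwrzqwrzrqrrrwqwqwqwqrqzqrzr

Sliding a length-2 window over the 50 characters (49 positions):
  position 36–37: wq
  position 38–39: wq
  position 40–41: wq
  position 42–43: wq

4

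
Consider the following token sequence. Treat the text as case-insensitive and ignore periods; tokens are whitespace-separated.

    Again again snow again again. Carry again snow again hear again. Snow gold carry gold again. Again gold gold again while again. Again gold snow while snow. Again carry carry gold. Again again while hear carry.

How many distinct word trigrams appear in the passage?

30

36 tokens → 34 trigram windows in total.
Repeated trigrams (each contributes count−1 duplicates):
  again again gold: 2
  again snow again: 2
  carry gold again: 2
  gold again again: 2
4 duplicate windows → 34 − 4 = 30 distinct.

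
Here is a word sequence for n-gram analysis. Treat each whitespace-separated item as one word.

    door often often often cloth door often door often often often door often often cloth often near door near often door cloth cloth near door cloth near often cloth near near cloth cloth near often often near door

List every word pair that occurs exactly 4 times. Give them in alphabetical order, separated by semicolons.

Bigram counts meeting the condition (exactly 4 times):
  cloth near: 4
  door often: 4

cloth near; door often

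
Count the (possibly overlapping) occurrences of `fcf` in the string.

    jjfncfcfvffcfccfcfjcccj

Sliding a length-3 window over the 23 characters (21 positions):
  position 6–8: fcf
  position 11–13: fcf
  position 16–18: fcf

3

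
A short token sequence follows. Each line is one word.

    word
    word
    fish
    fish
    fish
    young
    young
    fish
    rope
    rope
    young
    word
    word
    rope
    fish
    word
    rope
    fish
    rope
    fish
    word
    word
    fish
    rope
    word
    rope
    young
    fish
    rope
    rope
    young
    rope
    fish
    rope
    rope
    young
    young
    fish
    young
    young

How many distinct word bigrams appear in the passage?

40 tokens → 39 bigram windows in total.
Repeated bigrams (each contributes count−1 duplicates):
  fish rope: 5
  rope fish: 4
  rope young: 4
  rope rope: 3
  word rope: 3
  word word: 3
  young fish: 3
  young young: 3
  … (4 more repeated)
24 duplicate windows → 39 − 24 = 15 distinct.

15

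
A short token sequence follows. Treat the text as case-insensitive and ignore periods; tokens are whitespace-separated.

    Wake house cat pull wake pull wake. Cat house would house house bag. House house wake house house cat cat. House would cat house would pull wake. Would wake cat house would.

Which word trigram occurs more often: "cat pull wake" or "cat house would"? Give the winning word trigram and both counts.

"cat house would" (4 vs 1)

"cat pull wake": 1 occurrence
"cat house would": 4 occurrences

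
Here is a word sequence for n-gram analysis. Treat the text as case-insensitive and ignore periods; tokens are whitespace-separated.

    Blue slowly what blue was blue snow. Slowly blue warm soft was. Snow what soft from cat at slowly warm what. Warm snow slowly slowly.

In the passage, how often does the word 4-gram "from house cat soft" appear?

Scanning the 22 overlapping 4-gram windows for "from house cat soft":
  (none found)

0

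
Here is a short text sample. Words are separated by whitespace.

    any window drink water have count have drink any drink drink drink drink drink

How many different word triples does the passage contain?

10

14 tokens → 12 trigram windows in total.
Repeated trigrams (each contributes count−1 duplicates):
  drink drink drink: 3
2 duplicate windows → 12 − 2 = 10 distinct.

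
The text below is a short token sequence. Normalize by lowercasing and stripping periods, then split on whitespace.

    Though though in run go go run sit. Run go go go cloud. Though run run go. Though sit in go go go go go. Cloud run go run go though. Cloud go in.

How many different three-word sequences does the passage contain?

26

34 tokens → 32 trigram windows in total.
Repeated trigrams (each contributes count−1 duplicates):
  go go go: 4
  go go cloud: 2
  run go go: 2
  run go though: 2
6 duplicate windows → 32 − 6 = 26 distinct.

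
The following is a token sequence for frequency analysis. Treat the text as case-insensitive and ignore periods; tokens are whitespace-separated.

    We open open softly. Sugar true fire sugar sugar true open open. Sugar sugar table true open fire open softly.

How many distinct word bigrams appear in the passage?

14

20 tokens → 19 bigram windows in total.
Repeated bigrams (each contributes count−1 duplicates):
  open open: 2
  open softly: 2
  sugar sugar: 2
  sugar true: 2
  true open: 2
5 duplicate windows → 19 − 5 = 14 distinct.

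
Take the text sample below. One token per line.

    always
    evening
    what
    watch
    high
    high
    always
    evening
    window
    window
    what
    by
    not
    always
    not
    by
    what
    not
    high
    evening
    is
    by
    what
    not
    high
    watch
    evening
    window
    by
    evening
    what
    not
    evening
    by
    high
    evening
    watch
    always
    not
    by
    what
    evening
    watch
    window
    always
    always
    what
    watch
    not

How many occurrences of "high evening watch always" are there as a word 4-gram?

1

Scanning the 46 overlapping 4-gram windows for "high evening watch always":
  position 35–38: high evening watch always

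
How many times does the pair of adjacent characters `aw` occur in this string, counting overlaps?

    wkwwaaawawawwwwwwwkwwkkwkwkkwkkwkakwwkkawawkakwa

Sliding a length-2 window over the 48 characters (47 positions):
  position 7–8: aw
  position 9–10: aw
  position 11–12: aw
  position 40–41: aw
  position 42–43: aw

5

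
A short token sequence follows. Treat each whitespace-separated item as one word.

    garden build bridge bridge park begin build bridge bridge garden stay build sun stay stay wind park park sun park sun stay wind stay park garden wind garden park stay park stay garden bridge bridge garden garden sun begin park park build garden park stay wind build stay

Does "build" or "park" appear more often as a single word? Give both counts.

"park" (10 vs 5)

"build": 5 occurrences
"park": 10 occurrences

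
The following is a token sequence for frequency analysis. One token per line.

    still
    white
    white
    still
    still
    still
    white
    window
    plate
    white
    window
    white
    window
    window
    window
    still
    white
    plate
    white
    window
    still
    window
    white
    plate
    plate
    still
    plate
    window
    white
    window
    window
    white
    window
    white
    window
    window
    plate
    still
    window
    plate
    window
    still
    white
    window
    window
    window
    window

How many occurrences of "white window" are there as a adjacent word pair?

Scanning the 46 overlapping bigram windows for "white window":
  position 7–8: white window
  position 10–11: white window
  position 12–13: white window
  position 19–20: white window
  position 29–30: white window
  position 32–33: white window
  position 34–35: white window
  position 43–44: white window

8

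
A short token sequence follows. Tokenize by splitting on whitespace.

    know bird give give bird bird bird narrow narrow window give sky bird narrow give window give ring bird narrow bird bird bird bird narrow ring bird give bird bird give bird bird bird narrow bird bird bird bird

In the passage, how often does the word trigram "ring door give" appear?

0

Scanning the 37 overlapping trigram windows for "ring door give":
  (none found)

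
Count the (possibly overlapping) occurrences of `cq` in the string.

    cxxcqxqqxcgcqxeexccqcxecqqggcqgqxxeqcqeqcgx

6

Sliding a length-2 window over the 43 characters (42 positions):
  position 4–5: cq
  position 12–13: cq
  position 19–20: cq
  position 24–25: cq
  position 29–30: cq
  position 37–38: cq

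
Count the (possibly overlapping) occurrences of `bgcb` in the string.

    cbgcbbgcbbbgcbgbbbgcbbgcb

Sliding a length-4 window over the 25 characters (22 positions):
  position 2–5: bgcb
  position 6–9: bgcb
  position 11–14: bgcb
  position 18–21: bgcb
  position 22–25: bgcb

5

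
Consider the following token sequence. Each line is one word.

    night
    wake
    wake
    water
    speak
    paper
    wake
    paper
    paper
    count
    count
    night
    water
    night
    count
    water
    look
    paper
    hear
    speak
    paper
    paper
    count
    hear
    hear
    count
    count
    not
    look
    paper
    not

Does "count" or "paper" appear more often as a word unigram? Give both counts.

"count": 6 occurrences
"paper": 7 occurrences

"paper" (7 vs 6)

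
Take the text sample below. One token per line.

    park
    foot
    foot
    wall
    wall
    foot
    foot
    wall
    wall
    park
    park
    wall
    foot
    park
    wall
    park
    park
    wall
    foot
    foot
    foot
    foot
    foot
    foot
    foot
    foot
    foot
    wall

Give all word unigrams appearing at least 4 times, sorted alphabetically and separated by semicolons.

Unigram counts meeting the condition (at least 4 times):
  foot: 14
  park: 6
  wall: 8

foot; park; wall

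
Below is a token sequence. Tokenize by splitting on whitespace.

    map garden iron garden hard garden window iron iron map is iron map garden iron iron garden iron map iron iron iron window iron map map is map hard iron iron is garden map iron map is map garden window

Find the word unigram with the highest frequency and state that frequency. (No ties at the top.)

"iron", 14 times

Unigram frequencies (highest first):
  iron: 14
  map: 10
  garden: 7
  is: 4
  window: 3
  hard: 2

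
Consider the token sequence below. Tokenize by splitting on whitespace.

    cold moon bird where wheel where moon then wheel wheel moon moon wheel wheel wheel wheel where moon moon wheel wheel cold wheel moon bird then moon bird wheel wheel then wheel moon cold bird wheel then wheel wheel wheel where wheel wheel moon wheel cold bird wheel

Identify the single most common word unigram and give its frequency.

Unigram frequencies (highest first):
  wheel: 21
  moon: 10
  bird: 5
  cold: 4
  where: 4
  then: 4

"wheel", 21 times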